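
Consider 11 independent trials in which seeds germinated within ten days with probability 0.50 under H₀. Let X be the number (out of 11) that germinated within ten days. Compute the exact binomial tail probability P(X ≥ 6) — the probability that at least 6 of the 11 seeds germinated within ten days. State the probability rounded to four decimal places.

X is binomial with n = 11 and p = 0.50.
P(X ≥ 6) = Σ_{j=6}^{11} C(11,j)·0.50^j·0.50^{11−j}.
= 0.225586 + 0.161133 + 0.080566 + 0.026855 + 0.005371 + 0.000488 = 0.5000.

P = 0.5000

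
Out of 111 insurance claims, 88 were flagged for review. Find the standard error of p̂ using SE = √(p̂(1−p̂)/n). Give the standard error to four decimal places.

Sample proportion p̂ = 88/111 = 0.79279.
p̂(1−p̂) = 0.79279·0.20721 = 0.164274.
SE = √(0.164274/111) = √0.001479946 = 0.0385.

SE = 0.0385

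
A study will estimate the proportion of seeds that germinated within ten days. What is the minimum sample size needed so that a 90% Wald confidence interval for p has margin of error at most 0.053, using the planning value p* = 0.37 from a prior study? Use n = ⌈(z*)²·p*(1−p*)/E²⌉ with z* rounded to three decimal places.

For 90% confidence, z* = 1.645.
p*(1−p*) = 0.2331.
(z*)²·p*(1−p*)/E² = 2.706025·0.2331/0.002809 = 224.555.
⌈224.555⌉ = 225.

n = 225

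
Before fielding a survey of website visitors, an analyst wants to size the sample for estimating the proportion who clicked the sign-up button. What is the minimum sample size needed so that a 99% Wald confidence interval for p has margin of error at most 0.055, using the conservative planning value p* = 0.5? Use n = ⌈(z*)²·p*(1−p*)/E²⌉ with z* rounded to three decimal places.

n = 549

The 99% critical value is z* = 2.576.
p*(1−p*) = 0.50·0.50 = 0.2500.
Required n before rounding: 6.635776 × 0.2500 / 0.055² = 548.411.
⌈548.411⌉ = 549.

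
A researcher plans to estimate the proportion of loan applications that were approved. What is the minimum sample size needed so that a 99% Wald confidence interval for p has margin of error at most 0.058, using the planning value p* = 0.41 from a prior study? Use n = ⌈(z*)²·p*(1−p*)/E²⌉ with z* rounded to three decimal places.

For 99% confidence, z* = 2.576.
p*(1−p*) = 0.2419.
(z*)²·p*(1−p*)/E² = 6.635776·0.2419/0.003364 = 477.168.
Rounding up, n = 478.

n = 478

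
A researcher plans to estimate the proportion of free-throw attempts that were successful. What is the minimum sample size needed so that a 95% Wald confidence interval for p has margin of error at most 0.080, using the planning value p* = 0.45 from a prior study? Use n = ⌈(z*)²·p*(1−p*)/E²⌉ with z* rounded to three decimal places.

z* = 1.960 at the 95% level.
p*(1−p*) = 0.45·0.55 = 0.2475.
Required n before rounding: 3.841600 × 0.2475 / 0.080² = 148.562.
Rounding up, n = 149.

n = 149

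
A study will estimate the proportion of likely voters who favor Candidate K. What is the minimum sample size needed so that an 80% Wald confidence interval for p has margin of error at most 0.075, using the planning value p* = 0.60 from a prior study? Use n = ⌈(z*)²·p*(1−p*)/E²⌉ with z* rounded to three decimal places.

z* = 1.282 at the 80% level.
p*(1−p*) = 0.60·0.40 = 0.2400.
Required n before rounding: 1.643524 × 0.2400 / 0.075² = 70.124.
⌈70.124⌉ = 71.

n = 71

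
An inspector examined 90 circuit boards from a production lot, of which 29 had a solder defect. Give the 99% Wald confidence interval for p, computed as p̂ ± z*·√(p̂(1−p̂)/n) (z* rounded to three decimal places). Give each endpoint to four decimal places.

p̂ = 29/90 = 0.32222.
SE(p̂) = √(0.32222·0.67778/90) = 0.049261.
For 99% confidence, z* = 2.576.
Margin of error: 2.576 × 0.049261 = 0.12690.
So the interval runs from 0.1953 to 0.4491.

(0.1953, 0.4491)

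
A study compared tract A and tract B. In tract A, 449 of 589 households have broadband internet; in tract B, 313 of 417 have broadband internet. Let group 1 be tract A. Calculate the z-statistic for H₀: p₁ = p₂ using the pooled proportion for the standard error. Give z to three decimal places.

p̂₁ = 449/589 = 0.76231, p̂₂ = 313/417 = 0.75060.
Pooled p̂ = (449+313)/(589+417) = 762/1006 = 0.75746.
Pooled SE = √[0.1837168·0.00409587] ≈ 0.027431.
z = (p̂₁ − p̂₂)/SE = (0.76231 − 0.75060)/0.027431 = 0.01171/0.027431 = 0.427.

z = 0.427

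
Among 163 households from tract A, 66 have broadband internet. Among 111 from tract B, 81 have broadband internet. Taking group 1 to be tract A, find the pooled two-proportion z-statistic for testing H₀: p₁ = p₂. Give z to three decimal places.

z = -5.293

p̂₁ = 66/163 = 0.40491, p̂₂ = 81/111 = 0.72973.
Pooling: p̂ = 147/274 = 0.53650.
Pooled SE = √[0.2486680·0.01514398] ≈ 0.061366.
z = -0.32482/0.061366 = -5.293.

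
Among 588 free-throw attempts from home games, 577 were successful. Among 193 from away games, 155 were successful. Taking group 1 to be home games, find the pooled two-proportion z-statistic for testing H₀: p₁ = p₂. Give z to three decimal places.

p̂₁ = 577/588 = 0.98129, p̂₂ = 155/193 = 0.80311.
Pooling: p̂ = 732/781 = 0.93726.
Pooled SE = √[0.0588038·0.00688203] ≈ 0.020117.
z = (p̂₁ − p̂₂)/SE = (0.98129 − 0.80311)/0.020117 = 0.17818/0.020117 = 8.857.

z = 8.857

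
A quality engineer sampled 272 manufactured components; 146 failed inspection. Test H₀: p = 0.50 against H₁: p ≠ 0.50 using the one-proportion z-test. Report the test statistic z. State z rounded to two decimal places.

With x = 146 successes in n = 272, p̂ = 0.53676.
Under H₀, SE = √(p₀(1−p₀)/n) = √(0.50·0.50/272) = √0.000919118 = 0.030317.
z = (0.53676 − 0.50)/0.030317 = 0.03676/0.030317 = 1.21.

z = 1.21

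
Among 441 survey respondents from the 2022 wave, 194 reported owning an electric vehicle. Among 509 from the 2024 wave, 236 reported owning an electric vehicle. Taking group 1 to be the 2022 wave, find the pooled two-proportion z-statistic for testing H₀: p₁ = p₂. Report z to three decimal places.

z = -0.733

p̂₁ = 194/441 = 0.43991, p̂₂ = 236/509 = 0.46365.
Pooled p̂ = (194+236)/(441+509) = 430/950 = 0.45263.
SE = √[p̂(1−p̂)(1/n₁+1/n₂)] = √[0.45263·0.54737·(1/441+1/509)] ≈ 0.032381.
z = -0.02374/0.032381 = -0.733.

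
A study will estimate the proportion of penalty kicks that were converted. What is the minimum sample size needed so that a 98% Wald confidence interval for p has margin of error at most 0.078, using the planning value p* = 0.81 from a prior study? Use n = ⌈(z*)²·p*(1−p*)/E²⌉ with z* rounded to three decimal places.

n = 137

For 98% confidence, z* = 2.326.
p*(1−p*) = 0.81·0.19 = 0.1539.
Required n before rounding: 5.410276 × 0.1539 / 0.078² = 136.858.
Rounding up, n = 137.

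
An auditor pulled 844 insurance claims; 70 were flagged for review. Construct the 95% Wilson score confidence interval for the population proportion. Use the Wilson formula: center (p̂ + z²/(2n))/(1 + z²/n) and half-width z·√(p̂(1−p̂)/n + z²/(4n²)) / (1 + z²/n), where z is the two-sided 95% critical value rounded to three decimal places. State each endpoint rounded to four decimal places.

(0.0662, 0.1035)

Here p̂ = 70/844 = 0.08294 and z = 1.960 (z² = 3.841600).
Denominator 1 + z²/n = 1 + 3.841600/844 = 1.004552.
Center = (0.08294 + 0.002276)/1.004552 = 0.08483.
Radicand: p̂(1−p̂)/n + z²/(4n²) = 0.000090118 + 0.000001348 = 0.000091466.
Half-width = 1.960·√0.000091466/1.004552 = 0.01866.
Interval: 0.08483 ± 0.01866 → (0.0662, 0.1035).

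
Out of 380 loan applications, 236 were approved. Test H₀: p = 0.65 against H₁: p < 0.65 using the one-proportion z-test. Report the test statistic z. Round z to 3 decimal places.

The sample proportion is 236/380 = 0.62105.
SE₀ = √(0.65·0.35/380) = 0.024468.
z = (p̂ − p₀)/SE = (0.62105 − 0.65)/0.024468 = -1.183.

z = -1.183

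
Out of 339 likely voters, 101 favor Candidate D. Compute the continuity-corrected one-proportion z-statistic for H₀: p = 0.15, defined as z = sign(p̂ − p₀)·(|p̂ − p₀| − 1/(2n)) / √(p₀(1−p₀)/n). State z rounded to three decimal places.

p̂ = 101/339 = 0.29794. p̂ − p₀ = 0.147935.
1/(2n) = 0.001475.
Corrected numerator: |0.147935| − 0.001475 = 0.146460.
Null standard error: √(0.15·0.85/339) = √0.000376106 = 0.019393.
z = (+)0.146460/0.019393 = 7.552.

z = 7.552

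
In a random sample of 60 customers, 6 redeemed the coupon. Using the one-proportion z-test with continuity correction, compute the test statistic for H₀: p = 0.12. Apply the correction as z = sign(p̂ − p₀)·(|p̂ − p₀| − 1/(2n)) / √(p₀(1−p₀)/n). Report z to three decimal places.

z = -0.278

Sample proportion p̂ = 6/60 = 0.10000. p̂ − p₀ = -0.020000.
Continuity correction 1/(2n) = 1/120 = 0.008333.
Corrected numerator: |-0.020000| − 0.008333 = 0.011667.
Null standard error: √(0.12·0.88/60) = √0.001760000 = 0.041952.
z = (−)0.011667/0.041952 = -0.278.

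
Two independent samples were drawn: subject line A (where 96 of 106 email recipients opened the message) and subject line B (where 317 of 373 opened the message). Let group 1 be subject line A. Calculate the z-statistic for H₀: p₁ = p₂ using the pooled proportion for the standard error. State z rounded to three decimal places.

z = 1.471

p̂₁ = 96/106 = 0.90566, p̂₂ = 317/373 = 0.84987.
Pooling: p̂ = 413/479 = 0.86221.
SE = √[p̂(1−p̂)(1/n₁+1/n₂)] = √[0.86221·0.13779·(1/106+1/373)] ≈ 0.037938.
z = (p̂₁ − p̂₂)/SE = (0.90566 − 0.84987)/0.037938 = 0.05579/0.037938 = 1.471.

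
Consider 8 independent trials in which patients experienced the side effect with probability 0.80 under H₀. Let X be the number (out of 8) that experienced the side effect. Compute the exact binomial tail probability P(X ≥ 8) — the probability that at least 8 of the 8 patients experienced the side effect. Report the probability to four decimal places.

X ~ Binomial(n=8, p=0.80).
P(X ≥ 8) = C(8,8)·0.80^8·0.20^0.
= 0.167772 = 0.1678.

P = 0.1678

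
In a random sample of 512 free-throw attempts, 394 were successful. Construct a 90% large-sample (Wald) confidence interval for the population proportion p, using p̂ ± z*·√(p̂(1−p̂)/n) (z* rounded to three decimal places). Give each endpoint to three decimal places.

(0.739, 0.800)

Sample proportion p̂ = 394/512 = 0.76953.
Standard error of p̂: √(0.177353/512) = √0.000346392 = 0.018612.
For 90% confidence, z* = 1.645.
Margin of error: 1.645 × 0.018612 = 0.03062.
Interval: 0.76953 ± 0.03062 → (0.739, 0.800).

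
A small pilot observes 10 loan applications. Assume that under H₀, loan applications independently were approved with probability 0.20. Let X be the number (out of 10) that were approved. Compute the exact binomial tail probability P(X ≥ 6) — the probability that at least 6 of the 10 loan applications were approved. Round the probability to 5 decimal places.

X ~ Binomial(n=10, p=0.20).
P(X ≥ 6) = Σ_{j=6}^{10} C(10,j)·0.20^j·0.80^{10−j}.
= 0.005505 + 0.000786 + 0.000074 + 0.000004 + 0.000000 = 0.00637.

P = 0.00637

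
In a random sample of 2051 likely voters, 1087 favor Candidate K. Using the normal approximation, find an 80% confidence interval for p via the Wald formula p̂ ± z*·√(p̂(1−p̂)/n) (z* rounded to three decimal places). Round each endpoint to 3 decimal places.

(0.516, 0.544)

With x = 1087 successes in n = 2051, p̂ = 0.52999.
Standard error of p̂: √(0.249101/2051) = √0.000121453 = 0.011021.
z* = 1.282 at the 80% level.
Margin of error: 1.282 × 0.011021 = 0.01413.
Interval: 0.52999 ± 0.01413 → (0.516, 0.544).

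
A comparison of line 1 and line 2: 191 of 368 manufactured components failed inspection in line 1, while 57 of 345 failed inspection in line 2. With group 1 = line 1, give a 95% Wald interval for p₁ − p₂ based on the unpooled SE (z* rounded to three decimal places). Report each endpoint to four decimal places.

(0.2894, 0.4182)

p̂₁ = 191/368 = 0.51902, p̂₂ = 57/345 = 0.16522; p̂₁ − p̂₂ = 0.35380.
SE = √(0.000678365 + 0.000399770) = √0.001078135 = 0.032835.
The 95% critical value is z* = 1.960. Margin = 1.960·0.032835 = 0.06436.
Interval: 0.35380 ± 0.06436 → (0.2894, 0.4182).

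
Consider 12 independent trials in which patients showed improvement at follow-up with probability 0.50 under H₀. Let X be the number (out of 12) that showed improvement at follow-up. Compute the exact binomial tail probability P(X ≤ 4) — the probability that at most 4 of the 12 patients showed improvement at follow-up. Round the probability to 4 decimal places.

P = 0.1938

X is binomial with n = 12 and p = 0.50.
P(X ≤ 4) = Σ_{j=0}^{4} C(12,j)·0.50^j·0.50^{12−j}.
= 0.000244 + 0.002930 + 0.016113 + 0.053711 + 0.120850 = 0.1938.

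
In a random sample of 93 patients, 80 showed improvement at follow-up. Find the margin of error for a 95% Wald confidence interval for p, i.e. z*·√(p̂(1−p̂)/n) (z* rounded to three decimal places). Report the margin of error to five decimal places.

ME = 0.07048

With x = 80 successes in n = 93, p̂ = 0.86022.
Standard error of p̂: √(0.120245/93) = √0.001292958 = 0.035958.
z* = 1.960 at the 95% level.
ME = 1.960·0.035958 = 0.07048.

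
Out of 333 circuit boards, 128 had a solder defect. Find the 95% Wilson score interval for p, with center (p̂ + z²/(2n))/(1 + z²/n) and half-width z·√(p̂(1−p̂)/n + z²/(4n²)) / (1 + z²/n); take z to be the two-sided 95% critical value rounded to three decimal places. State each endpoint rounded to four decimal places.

(0.3337, 0.4377)

Here p̂ = 128/333 = 0.38438 and z = 1.960 (z² = 3.841600).
1 + z²/n = 1.011536.
Adjusted center: (0.38438 + z²/(2n))/1.011536 = 0.38570.
Radicand: p̂(1−p̂)/n + z²/(4n²) = 0.000710610 + 0.000008661 = 0.000719271.
Half-width = 1.960·√0.000719271/1.011536 = 0.05197.
Interval: 0.38570 ± 0.05197 → (0.3337, 0.4377).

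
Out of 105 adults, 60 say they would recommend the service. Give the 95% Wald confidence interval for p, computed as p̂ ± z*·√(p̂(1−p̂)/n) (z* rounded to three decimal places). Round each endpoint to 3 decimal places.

(0.477, 0.666)

Sample proportion p̂ = 60/105 = 0.57143.
SE(p̂) = √(0.57143·0.42857/105) = 0.048295.
z* = 1.960 at the 95% level.
Margin = 1.960·0.048295 = 0.09466.
CI: 0.57143 ± 0.09466 = (0.477, 0.666).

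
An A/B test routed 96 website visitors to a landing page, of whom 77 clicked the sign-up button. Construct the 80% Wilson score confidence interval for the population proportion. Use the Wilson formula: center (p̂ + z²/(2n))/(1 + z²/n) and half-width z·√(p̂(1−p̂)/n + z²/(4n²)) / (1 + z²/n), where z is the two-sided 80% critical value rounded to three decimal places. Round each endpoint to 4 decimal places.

p̂ = 77/96 = 0.80208; z = 1.282, so z² = 1.643524.
Denominator 1 + z²/n = 1 + 1.643524/96 = 1.017120.
Adjusted center: (0.80208 + z²/(2n))/1.017120 = 0.79700.
Radicand: p̂(1−p̂)/n + z²/(4n²) = 0.001653601 + 0.000044583 = 0.001698184.
Half-width = 1.282·√0.001698184/1.017120 = 0.05194.
CI: 0.79700 ± 0.05194 = (0.7451, 0.8489).

(0.7451, 0.8489)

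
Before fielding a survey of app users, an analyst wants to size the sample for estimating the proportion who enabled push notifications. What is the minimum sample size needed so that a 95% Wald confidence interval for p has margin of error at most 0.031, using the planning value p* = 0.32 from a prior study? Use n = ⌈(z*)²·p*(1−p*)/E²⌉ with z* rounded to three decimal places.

z* = 1.960 at the 95% level.
p*(1−p*) = 0.2176.
(z*)²·p*(1−p*)/E² = 3.841600·0.2176/0.000961 = 869.857.
⌈869.857⌉ = 870.

n = 870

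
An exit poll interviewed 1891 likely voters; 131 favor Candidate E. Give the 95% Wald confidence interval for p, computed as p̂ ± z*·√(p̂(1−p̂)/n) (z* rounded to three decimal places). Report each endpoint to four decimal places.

(0.0578, 0.0807)

p̂ = 131/1891 = 0.06928.
Standard error of p̂: √(0.064476/1891) = √0.000034096 = 0.005839.
The 95% critical value is z* = 1.960.
Margin = 1.960·0.005839 = 0.01144.
So the interval runs from 0.0578 to 0.0807.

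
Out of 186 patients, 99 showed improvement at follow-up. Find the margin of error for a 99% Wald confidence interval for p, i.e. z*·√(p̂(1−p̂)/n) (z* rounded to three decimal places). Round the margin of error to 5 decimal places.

Sample proportion p̂ = 99/186 = 0.53226.
SE = √(p̂(1−p̂)/n) = √(0.248959/186) = 0.036585.
The 99% critical value is z* = 2.576.
ME = 2.576·0.036585 = 0.09424.

ME = 0.09424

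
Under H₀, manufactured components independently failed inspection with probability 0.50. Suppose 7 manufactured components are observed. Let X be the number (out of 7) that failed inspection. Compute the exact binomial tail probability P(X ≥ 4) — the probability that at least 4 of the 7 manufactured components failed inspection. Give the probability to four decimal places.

X ~ Binomial(n=7, p=0.50).
P(X ≥ 4) = C(7,4)·0.50^4·0.50^3 + C(7,5)·0.50^5·0.50^2 + C(7,6)·0.50^6·0.50^1 + C(7,7)·0.50^7·0.50^0.
= 0.273438 + 0.164062 + 0.054688 + 0.007812 = 0.5000.

P = 0.5000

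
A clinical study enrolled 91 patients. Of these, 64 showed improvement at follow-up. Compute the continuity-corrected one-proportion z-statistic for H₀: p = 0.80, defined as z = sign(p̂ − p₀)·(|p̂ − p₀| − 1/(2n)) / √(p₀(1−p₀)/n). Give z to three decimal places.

z = -2.175

With x = 64 successes in n = 91, p̂ = 0.70330. p̂ − p₀ = -0.096703.
1/(2n) = 0.005495.
Corrected numerator: |-0.096703| − 0.005495 = 0.091208.
Null standard error: √(0.80·0.20/91) = √0.001758242 = 0.041931.
z = −0.091208/0.041931 = -2.175.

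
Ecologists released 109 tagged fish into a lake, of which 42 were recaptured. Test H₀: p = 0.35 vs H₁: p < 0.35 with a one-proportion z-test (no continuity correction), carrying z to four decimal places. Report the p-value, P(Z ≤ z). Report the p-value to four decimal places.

Sample proportion p̂ = 42/109 = 0.38532.
Under H₀, SE = √(p₀(1−p₀)/n) = √(0.35·0.65/109) = √0.002087156 = 0.045685.
z = (p̂ − p₀)/SE = (42/109 − 0.35)/0.045685 ≈ 0.7731.
p-value = P(Z ≤ z) with z = 0.7731 → 0.7803.

p-value = 0.7803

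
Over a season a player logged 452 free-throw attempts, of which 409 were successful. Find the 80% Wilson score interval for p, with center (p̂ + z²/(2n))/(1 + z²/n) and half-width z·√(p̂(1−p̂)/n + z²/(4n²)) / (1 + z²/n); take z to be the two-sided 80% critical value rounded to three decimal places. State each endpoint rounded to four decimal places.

(0.8857, 0.9211)

p̂ = 409/452 = 0.90487; z = 1.282, so z² = 1.643524.
Denominator 1 + z²/n = 1 + 1.643524/452 = 1.003636.
Center = (0.90487 + 0.001818)/1.003636 = 0.90340.
Radicand: p̂(1−p̂)/n + z²/(4n²) = 0.000190448 + 0.000002011 = 0.000192459.
Half-width = 1.282·√0.000192459/1.003636 = 0.01772.
Interval: 0.90340 ± 0.01772 → (0.8857, 0.9211).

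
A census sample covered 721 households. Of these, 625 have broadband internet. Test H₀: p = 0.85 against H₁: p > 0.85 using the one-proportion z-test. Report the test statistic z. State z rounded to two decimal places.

z = 1.27

Sample proportion p̂ = 625/721 = 0.86685.
SE₀ = √(0.85·0.15/721) = 0.013298.
z = (0.86685 − 0.85)/0.013298 = 0.01685/0.013298 = 1.27.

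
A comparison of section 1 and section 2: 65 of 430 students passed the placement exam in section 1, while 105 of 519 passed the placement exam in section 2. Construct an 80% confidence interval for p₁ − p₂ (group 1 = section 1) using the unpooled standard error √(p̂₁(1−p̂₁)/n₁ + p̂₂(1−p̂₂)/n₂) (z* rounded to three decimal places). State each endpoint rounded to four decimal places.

p̂₁ = 0.15116, p̂₂ = 0.20231, so the observed difference is -0.05115.
SE = √(0.000298401 + 0.000310948) = √0.000609349 = 0.024685.
The 80% critical value is z* = 1.282. Margin of error = 0.03165.
CI: -0.05115 ± 0.03165 = (-0.0828, -0.0195).

(-0.0828, -0.0195)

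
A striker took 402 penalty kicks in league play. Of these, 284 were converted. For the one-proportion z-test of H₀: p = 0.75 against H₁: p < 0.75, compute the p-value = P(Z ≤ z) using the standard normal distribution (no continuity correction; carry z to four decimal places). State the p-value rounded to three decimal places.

p-value = 0.022

The sample proportion is 284/402 = 0.70647.
Null standard error: √(0.75·0.25/402) = √0.000466418 = 0.021597.
Test statistic (full precision, shown to 4 dp): z = (284/402 − 0.75)/SE₀ ≈ -2.0157.
From the standard normal, P(Z ≤ z) = 0.022.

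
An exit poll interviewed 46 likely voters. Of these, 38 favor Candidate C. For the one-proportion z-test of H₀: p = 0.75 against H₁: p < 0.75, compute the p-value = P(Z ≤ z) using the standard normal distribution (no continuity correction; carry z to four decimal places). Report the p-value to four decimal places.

p-value = 0.8833

Sample proportion p̂ = 38/46 = 0.82609.
Null standard error: √(0.75·0.25/46) = √0.004076087 = 0.063844.
z = (p̂ − p₀)/SE = (38/46 − 0.75)/0.063844 ≈ 1.1918.
From the standard normal, P(Z ≤ z) = 0.8833.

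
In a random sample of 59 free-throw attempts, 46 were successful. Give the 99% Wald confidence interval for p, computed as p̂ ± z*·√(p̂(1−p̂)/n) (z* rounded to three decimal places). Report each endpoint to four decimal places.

Sample proportion p̂ = 46/59 = 0.77966.
SE = √(p̂(1−p̂)/n) = √(0.171790/59) = 0.053960.
z* = 2.576 at the 99% level.
Margin of error: 2.576 × 0.053960 = 0.13900.
CI: 0.77966 ± 0.13900 = (0.6407, 0.9187).

(0.6407, 0.9187)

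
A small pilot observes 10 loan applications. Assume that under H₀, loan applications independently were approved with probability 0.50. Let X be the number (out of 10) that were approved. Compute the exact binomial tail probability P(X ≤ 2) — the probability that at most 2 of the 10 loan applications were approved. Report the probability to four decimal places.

X is binomial with n = 10 and p = 0.50.
P(X ≤ 2) = C(10,0)·0.50^0·0.50^10 + C(10,1)·0.50^1·0.50^9 + C(10,2)·0.50^2·0.50^8.
= 0.000977 + 0.009766 + 0.043945 = 0.0547.

P = 0.0547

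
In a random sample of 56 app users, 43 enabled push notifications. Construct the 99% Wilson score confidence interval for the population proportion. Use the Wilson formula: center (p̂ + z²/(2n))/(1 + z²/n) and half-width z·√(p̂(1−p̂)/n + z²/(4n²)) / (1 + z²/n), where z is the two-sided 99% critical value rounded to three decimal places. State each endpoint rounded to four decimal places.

Here p̂ = 43/56 = 0.76786 and z = 2.576 (z² = 6.635776).
1 + z²/n = 1.118496.
Center = (0.76786 + 0.059248)/1.118496 = 0.73948.
Radicand: p̂(1−p̂)/n + z²/(4n²) = 0.003183081 + 0.000529000 = 0.003712081.
Half-width = 2.576·√0.003712081/1.118496 = 0.14032.
Interval: 0.73948 ± 0.14032 → (0.5992, 0.8798).

(0.5992, 0.8798)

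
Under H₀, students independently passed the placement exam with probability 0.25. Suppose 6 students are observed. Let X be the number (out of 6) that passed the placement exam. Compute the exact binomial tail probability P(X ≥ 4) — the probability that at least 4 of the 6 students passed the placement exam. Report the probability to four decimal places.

P = 0.0376

X is binomial with n = 6 and p = 0.25.
P(X ≥ 4) = C(6,4)·0.25^4·0.75^2 + C(6,5)·0.25^5·0.75^1 + C(6,6)·0.25^6·0.75^0.
= 0.032959 + 0.004395 + 0.000244 = 0.0376.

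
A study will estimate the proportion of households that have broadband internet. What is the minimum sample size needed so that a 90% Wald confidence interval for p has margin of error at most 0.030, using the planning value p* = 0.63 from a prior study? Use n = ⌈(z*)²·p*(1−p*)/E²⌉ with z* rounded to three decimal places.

z* = 1.645 at the 90% level.
p*(1−p*) = 0.63·0.37 = 0.2331.
(z*)²·p*(1−p*)/E² = 2.706025·0.2331/0.000900 = 700.860.
⌈700.860⌉ = 701.

n = 701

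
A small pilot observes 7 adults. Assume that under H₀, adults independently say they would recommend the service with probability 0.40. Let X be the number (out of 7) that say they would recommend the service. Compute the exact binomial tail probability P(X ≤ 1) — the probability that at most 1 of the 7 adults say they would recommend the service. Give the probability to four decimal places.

X is binomial with n = 7 and p = 0.40.
P(X ≤ 1) = C(7,0)·0.40^0·0.60^7 + C(7,1)·0.40^1·0.60^6.
= 0.027994 + 0.130637 = 0.1586.

P = 0.1586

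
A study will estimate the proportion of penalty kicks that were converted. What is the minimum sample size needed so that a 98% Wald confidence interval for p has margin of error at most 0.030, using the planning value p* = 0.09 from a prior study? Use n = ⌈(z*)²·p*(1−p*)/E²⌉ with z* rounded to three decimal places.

z* = 2.326 at the 98% level.
p*(1−p*) = 0.0819.
Required n before rounding: 5.410276 × 0.0819 / 0.030² = 492.335.
⌈492.335⌉ = 493.

n = 493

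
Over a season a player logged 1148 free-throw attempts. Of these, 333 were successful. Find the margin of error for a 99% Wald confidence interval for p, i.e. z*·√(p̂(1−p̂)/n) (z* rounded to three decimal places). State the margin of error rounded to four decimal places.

ME = 0.0345

With x = 333 successes in n = 1148, p̂ = 0.29007.
SE = √(p̂(1−p̂)/n) = √(0.205929/1148) = 0.013393.
For 99% confidence, z* = 2.576.
ME = 2.576·0.013393 = 0.0345.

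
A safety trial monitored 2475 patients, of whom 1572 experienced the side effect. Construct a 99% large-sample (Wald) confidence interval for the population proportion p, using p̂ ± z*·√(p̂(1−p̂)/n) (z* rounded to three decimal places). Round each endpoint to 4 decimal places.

The sample proportion is 1572/2475 = 0.63515.
Standard error of p̂: √(0.231734/2475) = √0.000093630 = 0.009676.
For 99% confidence, z* = 2.576.
Margin = 2.576·0.009676 = 0.02493.
So the interval runs from 0.6102 to 0.6601.

(0.6102, 0.6601)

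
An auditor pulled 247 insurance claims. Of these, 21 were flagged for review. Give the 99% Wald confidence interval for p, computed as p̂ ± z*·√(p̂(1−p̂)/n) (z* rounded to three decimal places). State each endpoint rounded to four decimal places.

(0.0393, 0.1307)

The sample proportion is 21/247 = 0.08502.
SE = √(p̂(1−p̂)/n) = √(0.077792/247) = 0.017747.
z* = 2.576 at the 99% level.
Margin = 2.576·0.017747 = 0.04572.
Interval: 0.08502 ± 0.04572 → (0.0393, 0.1307).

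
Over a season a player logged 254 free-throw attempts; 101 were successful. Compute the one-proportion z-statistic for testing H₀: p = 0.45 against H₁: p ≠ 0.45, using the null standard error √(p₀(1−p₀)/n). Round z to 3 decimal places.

The sample proportion is 101/254 = 0.39764.
Null standard error: √(0.45·0.55/254) = √0.000974409 = 0.031216.
z = (p̂ − p₀)/SE = (0.39764 − 0.45)/0.031216 = -1.677.

z = -1.677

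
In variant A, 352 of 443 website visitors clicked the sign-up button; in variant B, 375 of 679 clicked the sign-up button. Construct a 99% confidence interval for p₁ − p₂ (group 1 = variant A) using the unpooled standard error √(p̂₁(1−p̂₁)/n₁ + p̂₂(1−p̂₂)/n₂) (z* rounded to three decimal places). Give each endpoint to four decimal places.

(0.1726, 0.3120)

p̂₁ = 352/443 = 0.79458, p̂₂ = 375/679 = 0.55228; p̂₁ − p̂₂ = 0.24230.
SE = √(0.000368445 + 0.000364163) = √0.000732608 = 0.027067.
The 99% critical value is z* = 2.576. Margin of error = 0.06972.
CI: 0.24230 ± 0.06972 = (0.1726, 0.3120).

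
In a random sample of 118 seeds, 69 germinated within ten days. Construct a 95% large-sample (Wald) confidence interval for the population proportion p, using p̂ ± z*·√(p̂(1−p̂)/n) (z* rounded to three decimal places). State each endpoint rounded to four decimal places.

p̂ = 69/118 = 0.58475.
Standard error of p̂: √(0.242818/118) = √0.002057781 = 0.045363.
The 95% critical value is z* = 1.960.
Margin of error: 1.960 × 0.045363 = 0.08891.
So the interval runs from 0.4958 to 0.6737.

(0.4958, 0.6737)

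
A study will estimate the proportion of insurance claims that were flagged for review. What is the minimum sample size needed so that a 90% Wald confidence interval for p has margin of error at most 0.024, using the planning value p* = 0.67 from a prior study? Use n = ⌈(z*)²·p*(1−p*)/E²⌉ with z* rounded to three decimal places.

z* = 1.645 at the 90% level.
p*(1−p*) = 0.2211.
Required n before rounding: 2.706025 × 0.2211 / 0.024² = 1038.719.
⌈1038.719⌉ = 1039.

n = 1039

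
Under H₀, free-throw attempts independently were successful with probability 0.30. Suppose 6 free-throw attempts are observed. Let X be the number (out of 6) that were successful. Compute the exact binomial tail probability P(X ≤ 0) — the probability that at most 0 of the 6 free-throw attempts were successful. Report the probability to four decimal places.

P = 0.1176

X ~ Binomial(n=6, p=0.30).
P(X ≤ 0) = C(6,0)·0.30^0·0.70^6.
= 0.117649 = 0.1176.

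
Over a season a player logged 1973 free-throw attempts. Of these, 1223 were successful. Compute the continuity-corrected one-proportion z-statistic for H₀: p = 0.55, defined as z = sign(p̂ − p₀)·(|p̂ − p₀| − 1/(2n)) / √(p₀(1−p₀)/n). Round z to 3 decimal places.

With x = 1223 successes in n = 1973, p̂ = 0.61987. p̂ − p₀ = 0.069868.
1/(2n) = 0.000253.
Corrected numerator: |0.069868| − 0.000253 = 0.069615.
Null standard error: √(0.55·0.45/1973) = √0.000125443 = 0.011200.
z = (+)0.069615/0.011200 = 6.216.

z = 6.216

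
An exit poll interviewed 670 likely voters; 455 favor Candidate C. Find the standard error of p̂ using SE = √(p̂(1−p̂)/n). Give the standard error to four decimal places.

With x = 455 successes in n = 670, p̂ = 0.67910.
p̂(1−p̂) = 0.217923.
Dividing by n and taking the root: √0.000325258 = 0.0180.

SE = 0.0180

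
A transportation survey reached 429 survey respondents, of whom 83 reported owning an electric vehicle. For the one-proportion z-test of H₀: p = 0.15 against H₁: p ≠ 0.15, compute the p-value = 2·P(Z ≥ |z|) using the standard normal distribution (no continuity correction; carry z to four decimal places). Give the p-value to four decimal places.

Sample proportion p̂ = 83/429 = 0.19347.
SE₀ = √(0.15·0.85/429) = 0.017240.
z = (p̂ − p₀)/SE = (83/429 − 0.15)/0.017240 ≈ 2.5217.
From the standard normal, 2·P(Z ≥ |z|) = 0.0117.

p-value = 0.0117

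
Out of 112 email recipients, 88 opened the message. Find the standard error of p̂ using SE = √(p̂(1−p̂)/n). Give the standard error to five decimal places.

With x = 88 successes in n = 112, p̂ = 0.78571.
p̂(1−p̂) = 0.78571·0.21429 = 0.168370.
SE = √(0.168370/112) = √0.001503304 = 0.03877.

SE = 0.03877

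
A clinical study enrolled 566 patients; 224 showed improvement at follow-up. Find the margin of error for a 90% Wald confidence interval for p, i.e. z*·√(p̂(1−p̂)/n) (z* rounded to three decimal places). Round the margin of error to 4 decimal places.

p̂ = 224/566 = 0.39576.
SE(p̂) = √(0.39576·0.60424/566) = 0.020555.
The 90% critical value is z* = 1.645.
So ME = 0.0338.

ME = 0.0338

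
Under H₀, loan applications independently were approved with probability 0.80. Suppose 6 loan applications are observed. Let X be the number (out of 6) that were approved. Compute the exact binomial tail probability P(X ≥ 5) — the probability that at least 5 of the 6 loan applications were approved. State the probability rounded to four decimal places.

X ~ Binomial(n=6, p=0.80).
P(X ≥ 5) = C(6,5)·0.80^5·0.20^1 + C(6,6)·0.80^6·0.20^0.
= 0.393216 + 0.262144 = 0.6554.

P = 0.6554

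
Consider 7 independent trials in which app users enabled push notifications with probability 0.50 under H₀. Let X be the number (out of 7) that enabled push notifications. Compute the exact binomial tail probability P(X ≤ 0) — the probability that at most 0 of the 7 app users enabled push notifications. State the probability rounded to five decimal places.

P = 0.00781

X is binomial with n = 7 and p = 0.50.
P(X ≤ 0) = C(7,0)·0.50^0·0.50^7.
= 0.007812 = 0.00781.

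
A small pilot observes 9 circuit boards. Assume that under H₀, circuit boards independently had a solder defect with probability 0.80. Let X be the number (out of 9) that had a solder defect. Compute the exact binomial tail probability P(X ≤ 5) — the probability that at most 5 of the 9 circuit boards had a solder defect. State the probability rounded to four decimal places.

P = 0.0856

X is binomial with n = 9 and p = 0.80.
P(X ≤ 5) = Σ_{j=0}^{5} C(9,j)·0.80^j·0.20^{9−j}.
= 0.000001 + 0.000018 + 0.000295 + 0.002753 + 0.016515 + 0.066060 = 0.0856.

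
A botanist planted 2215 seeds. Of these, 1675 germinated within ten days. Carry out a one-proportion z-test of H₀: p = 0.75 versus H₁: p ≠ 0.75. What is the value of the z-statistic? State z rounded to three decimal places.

With x = 1675 successes in n = 2215, p̂ = 0.75621.
SE₀ = √(0.75·0.25/2215) = 0.009201.
z = (0.75621 − 0.75)/0.009201 = 0.00621/0.009201 = 0.675.

z = 0.675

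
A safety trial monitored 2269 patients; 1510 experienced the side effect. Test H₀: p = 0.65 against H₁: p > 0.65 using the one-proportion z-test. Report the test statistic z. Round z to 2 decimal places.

z = 1.55

With x = 1510 successes in n = 2269, p̂ = 0.66549.
Under H₀, SE = √(p₀(1−p₀)/n) = √(0.65·0.35/2269) = √0.000100264 = 0.010013.
z = (p̂ − p₀)/SE = (0.66549 − 0.65)/0.010013 = 1.55.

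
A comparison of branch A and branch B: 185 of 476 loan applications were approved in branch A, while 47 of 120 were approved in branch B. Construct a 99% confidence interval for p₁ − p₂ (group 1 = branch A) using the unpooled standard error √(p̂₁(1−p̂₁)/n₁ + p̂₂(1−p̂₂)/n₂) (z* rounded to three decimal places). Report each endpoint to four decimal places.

p̂₁ = 0.38866, p̂₂ = 0.39167, so the observed difference is -0.00301.
Unpooled SE = √(p̂₁(1−p̂₁)/n₁ + p̂₂(1−p̂₂)/n₂) = √(0.000499165 + 0.001985532) = 0.049847.
For 99% confidence, z* = 2.576. Margin = 2.576·0.049847 = 0.12841.
Interval: -0.00301 ± 0.12841 → (-0.1314, 0.1254).

(-0.1314, 0.1254)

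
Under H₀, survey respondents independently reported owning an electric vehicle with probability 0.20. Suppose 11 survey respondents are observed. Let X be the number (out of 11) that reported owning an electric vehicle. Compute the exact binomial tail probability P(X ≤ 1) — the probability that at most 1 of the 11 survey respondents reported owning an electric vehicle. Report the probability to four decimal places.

P = 0.3221

X ~ Binomial(n=11, p=0.20).
P(X ≤ 1) = C(11,0)·0.20^0·0.80^11 + C(11,1)·0.20^1·0.80^10.
= 0.085899 + 0.236223 = 0.3221.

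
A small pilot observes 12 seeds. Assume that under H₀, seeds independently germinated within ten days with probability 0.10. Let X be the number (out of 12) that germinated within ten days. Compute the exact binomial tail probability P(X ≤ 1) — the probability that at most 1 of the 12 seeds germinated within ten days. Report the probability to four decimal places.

X is binomial with n = 12 and p = 0.10.
P(X ≤ 1) = C(12,0)·0.10^0·0.90^12 + C(12,1)·0.10^1·0.90^11.
= 0.282430 + 0.376573 = 0.6590.

P = 0.6590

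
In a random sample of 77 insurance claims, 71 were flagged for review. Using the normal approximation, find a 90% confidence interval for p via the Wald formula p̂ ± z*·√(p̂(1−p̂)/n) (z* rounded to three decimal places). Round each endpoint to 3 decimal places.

(0.872, 0.972)

p̂ = 71/77 = 0.92208.
SE = √(p̂(1−p̂)/n) = √(0.071850/77) = 0.030547.
z* = 1.645 at the 90% level.
Margin = 1.645·0.030547 = 0.05025.
Interval: 0.92208 ± 0.05025 → (0.872, 0.972).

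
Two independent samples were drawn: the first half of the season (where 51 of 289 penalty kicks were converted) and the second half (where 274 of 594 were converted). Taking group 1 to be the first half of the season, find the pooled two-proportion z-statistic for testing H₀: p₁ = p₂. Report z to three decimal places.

p̂₁ = 51/289 = 0.17647, p̂₂ = 274/594 = 0.46128.
Pooled p̂ = (51+274)/(289+594) = 325/883 = 0.36806.
SE = √[p̂(1−p̂)(1/n₁+1/n₂)] = √[0.36806·0.63194·(1/289+1/594)] ≈ 0.034589.
z = -0.28481/0.034589 = -8.234.

z = -8.234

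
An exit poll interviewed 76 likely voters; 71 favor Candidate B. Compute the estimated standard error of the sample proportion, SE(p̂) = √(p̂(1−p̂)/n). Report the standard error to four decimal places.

With x = 71 successes in n = 76, p̂ = 0.93421.
p̂(1−p̂) = 0.93421·0.06579 = 0.061462.
SE = √(0.061462/76) = 0.0284.

SE = 0.0284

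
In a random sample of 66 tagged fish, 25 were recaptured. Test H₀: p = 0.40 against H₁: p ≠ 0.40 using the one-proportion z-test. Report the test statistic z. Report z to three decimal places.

z = -0.352

The sample proportion is 25/66 = 0.37879.
SE₀ = √(0.40·0.60/66) = 0.060302.
z = (0.37879 − 0.40)/0.060302 = -0.02121/0.060302 = -0.352.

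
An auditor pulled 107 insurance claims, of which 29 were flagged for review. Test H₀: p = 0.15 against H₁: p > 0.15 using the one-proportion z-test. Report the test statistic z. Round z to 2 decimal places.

z = 3.51

The sample proportion is 29/107 = 0.27103.
SE₀ = √(0.15·0.85/107) = 0.034519.
Test statistic: z = 0.12103/0.034519 = 3.51.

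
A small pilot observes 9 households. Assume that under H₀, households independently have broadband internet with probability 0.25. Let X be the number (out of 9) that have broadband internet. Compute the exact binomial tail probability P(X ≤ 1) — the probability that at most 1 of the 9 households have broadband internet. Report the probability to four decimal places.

P = 0.3003

X ~ Binomial(n=9, p=0.25).
P(X ≤ 1) = C(9,0)·0.25^0·0.75^9 + C(9,1)·0.25^1·0.75^8.
= 0.075085 + 0.225254 = 0.3003.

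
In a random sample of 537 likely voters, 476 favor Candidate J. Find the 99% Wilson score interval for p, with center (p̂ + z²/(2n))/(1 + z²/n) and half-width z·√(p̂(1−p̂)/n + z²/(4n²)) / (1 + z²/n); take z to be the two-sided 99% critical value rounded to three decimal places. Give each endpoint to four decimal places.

p̂ = 476/537 = 0.88641; z = 2.576, so z² = 6.635776.
Denominator 1 + z²/n = 1 + 6.635776/537 = 1.012357.
Center = (0.88641 + 0.006179)/1.012357 = 0.88169.
Radicand: p̂(1−p̂)/n + z²/(4n²) = 0.000187505 + 0.000005753 = 0.000193258.
Half-width = 2.576·√0.000193258/1.012357 = 0.03537.
Interval: 0.88169 ± 0.03537 → (0.8463, 0.9171).

(0.8463, 0.9171)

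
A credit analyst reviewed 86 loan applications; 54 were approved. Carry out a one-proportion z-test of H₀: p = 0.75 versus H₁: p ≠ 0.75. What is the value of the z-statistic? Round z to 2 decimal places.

z = -2.61

Sample proportion p̂ = 54/86 = 0.62791.
Null standard error: √(0.75·0.25/86) = √0.002180233 = 0.046693.
Test statistic: z = -0.12209/0.046693 = -2.61.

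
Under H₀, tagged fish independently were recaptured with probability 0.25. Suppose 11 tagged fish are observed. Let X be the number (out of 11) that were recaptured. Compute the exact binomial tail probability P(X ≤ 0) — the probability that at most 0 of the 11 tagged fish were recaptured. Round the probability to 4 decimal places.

X ~ Binomial(n=11, p=0.25).
P(X ≤ 0) = C(11,0)·0.25^0·0.75^11.
= 0.042235 = 0.0422.

P = 0.0422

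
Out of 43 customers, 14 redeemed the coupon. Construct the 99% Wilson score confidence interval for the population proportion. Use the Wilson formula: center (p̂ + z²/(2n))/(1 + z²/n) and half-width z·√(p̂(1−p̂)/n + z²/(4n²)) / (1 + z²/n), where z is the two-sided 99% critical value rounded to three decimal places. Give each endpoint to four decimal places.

p̂ = 14/43 = 0.32558; z = 2.576, so z² = 6.635776.
1 + z²/n = 1.154320.
Center = (0.32558 + 0.077160)/1.154320 = 0.34890.
Radicand: p̂(1−p̂)/n + z²/(4n²) = 0.005106469 + 0.000897211 = 0.006003680.
Half-width = z·√(radicand)/denom = 2.576·0.077483/1.154320 = 0.17291.
Interval: 0.34890 ± 0.17291 → (0.1760, 0.5218).

(0.1760, 0.5218)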